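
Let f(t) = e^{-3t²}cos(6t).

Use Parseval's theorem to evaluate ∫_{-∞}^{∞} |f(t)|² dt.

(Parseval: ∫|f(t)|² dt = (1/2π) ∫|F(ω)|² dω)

∫|f(t)|² dt = \frac{\sqrt{6} \sqrt{\pi} \left(1 + e^{6}\right)}{12 e^{6}}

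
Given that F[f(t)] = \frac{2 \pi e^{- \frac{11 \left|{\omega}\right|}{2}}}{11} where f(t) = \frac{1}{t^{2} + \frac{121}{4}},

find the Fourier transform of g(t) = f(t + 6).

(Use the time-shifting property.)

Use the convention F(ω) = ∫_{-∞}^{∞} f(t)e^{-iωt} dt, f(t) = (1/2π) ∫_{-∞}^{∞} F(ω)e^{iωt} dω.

F[g](ω) = \frac{2 \pi e^{6 i \omega - \frac{11 \left|{\omega}\right|}{2}}}{11}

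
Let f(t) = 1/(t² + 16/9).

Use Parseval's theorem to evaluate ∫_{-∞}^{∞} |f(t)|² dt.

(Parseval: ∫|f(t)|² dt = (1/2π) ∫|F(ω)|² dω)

∫|f(t)|² dt = \frac{27 \pi}{128}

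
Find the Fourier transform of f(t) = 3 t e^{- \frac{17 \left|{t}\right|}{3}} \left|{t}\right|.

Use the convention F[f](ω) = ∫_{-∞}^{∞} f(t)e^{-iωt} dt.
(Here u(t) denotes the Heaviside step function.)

F(ω) = \frac{2916 i \omega \left(3 \omega^{2} - 289\right)}{\left(9 \omega^{2} + 289\right)^{3}}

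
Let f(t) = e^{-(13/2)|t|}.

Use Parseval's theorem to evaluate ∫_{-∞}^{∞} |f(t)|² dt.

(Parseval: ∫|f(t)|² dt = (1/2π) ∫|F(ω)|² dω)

∫|f(t)|² dt = \frac{2}{13}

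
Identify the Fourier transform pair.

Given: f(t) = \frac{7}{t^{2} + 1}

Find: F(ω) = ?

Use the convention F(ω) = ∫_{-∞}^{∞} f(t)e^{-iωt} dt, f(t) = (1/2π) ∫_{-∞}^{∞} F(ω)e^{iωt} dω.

F(ω) = 7 \pi e^{- \left|{\omega}\right|}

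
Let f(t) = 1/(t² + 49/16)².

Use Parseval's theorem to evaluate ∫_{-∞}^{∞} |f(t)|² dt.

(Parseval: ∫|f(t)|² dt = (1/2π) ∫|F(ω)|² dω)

∫|f(t)|² dt = \frac{5120 \pi}{823543}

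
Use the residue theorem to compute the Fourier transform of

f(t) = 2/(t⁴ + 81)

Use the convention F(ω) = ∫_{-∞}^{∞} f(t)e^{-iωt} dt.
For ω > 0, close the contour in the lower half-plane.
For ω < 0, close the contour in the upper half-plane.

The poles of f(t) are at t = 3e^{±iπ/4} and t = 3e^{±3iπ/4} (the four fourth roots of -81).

Let g(z) = f(z)e^{-iωz}; for large |z| the factor e^{-iωz} decays in the lower half-plane when ω > 0 and in the upper half-plane when ω < 0.

Case ω > 0 (lower half-plane, clockwise contour ⇒ F(ω) = -2πi·ΣRes):
  Res_{z = - \frac{3 \sqrt{2}}{2} - \frac{3 \sqrt{2} i}{2}} g(z) = \frac{\sqrt{2} i \left(1 - i\right) e^{\frac{3 \sqrt{2} \omega \left(-1 + i\right)}{2}}}{108}
  Res_{z = \frac{3 \sqrt{2}}{2} - \frac{3 \sqrt{2} i}{2}} g(z) = \frac{\sqrt{2} i \left(1 + i\right) e^{- \frac{3 \sqrt{2} \omega \left(1 + i\right)}{2}}}{108}
  F(ω) = -2πi·ΣRes = \frac{\sqrt{2} \pi \left(1 - i\right) \left(e^{3 \sqrt{2} i \omega} + i\right) e^{- \frac{3 \sqrt{2} \omega \left(1 + i\right)}{2}}}{54} = \frac{2 \pi e^{- \frac{3 \sqrt{2} \omega}{2}} \sin{\left(\frac{3 \sqrt{2} \omega}{2} + \frac{\pi}{4} \right)}}{27}

Case ω < 0 (upper half-plane, counterclockwise contour ⇒ F(ω) = +2πi·ΣRes):
  Res_{z = \frac{3 \sqrt{2}}{2} + \frac{3 \sqrt{2} i}{2}} g(z) = \frac{\sqrt{2} i \left(-1 + i\right) e^{\frac{3 \sqrt{2} \omega \left(1 - i\right)}{2}}}{108}
  Res_{z = - \frac{3 \sqrt{2}}{2} + \frac{3 \sqrt{2} i}{2}} g(z) = \frac{\sqrt{2} \left(1 - i\right) e^{\frac{3 \sqrt{2} \omega \left(1 + i\right)}{2}}}{108}
  F(ω) = 2πi·ΣRes = - \frac{\sqrt{2} i \pi \left(i \left(1 - i\right) e^{\frac{3 \sqrt{2} \omega \left(1 - i\right)}{2}} - \left(1 - i\right) e^{\frac{3 \sqrt{2} \omega \left(1 + i\right)}{2}}\right)}{54} = \frac{2 \pi e^{\frac{3 \sqrt{2} \omega}{2}} \cos{\left(\frac{3 \sqrt{2} \omega}{2} + \frac{\pi}{4} \right)}}{27}

Both cases combine into a single formula in |ω|:

F(ω) = \frac{2 \pi e^{- \frac{3 \sqrt{2} \left|{\omega}\right|}{2}} \sin{\left(\frac{3 \sqrt{2} \left|{\omega}\right|}{2} + \frac{\pi}{4} \right)}}{27}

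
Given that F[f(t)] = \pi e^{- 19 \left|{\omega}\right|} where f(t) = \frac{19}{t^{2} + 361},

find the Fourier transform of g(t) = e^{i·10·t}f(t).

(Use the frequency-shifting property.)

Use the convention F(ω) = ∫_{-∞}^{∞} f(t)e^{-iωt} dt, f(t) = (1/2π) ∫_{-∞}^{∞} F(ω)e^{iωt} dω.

F[g](ω) = \pi e^{- 19 \left|{\omega - 10}\right|}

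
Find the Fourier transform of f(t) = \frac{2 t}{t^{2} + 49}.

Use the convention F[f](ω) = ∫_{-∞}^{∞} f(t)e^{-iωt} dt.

F(ω) = - 2 i \pi e^{- 7 \left|{\omega}\right|} \operatorname{sign}{\left(\omega \right)}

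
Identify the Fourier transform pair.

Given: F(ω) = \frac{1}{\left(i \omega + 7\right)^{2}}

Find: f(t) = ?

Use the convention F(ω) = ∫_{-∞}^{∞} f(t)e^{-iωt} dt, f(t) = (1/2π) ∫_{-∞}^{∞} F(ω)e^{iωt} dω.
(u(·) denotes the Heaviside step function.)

f(t) = t e^{- 7 t} u\left(t\right)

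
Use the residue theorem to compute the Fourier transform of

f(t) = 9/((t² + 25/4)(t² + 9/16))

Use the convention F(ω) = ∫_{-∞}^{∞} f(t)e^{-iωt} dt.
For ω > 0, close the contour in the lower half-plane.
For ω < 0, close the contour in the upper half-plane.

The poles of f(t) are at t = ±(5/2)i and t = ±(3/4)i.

Let g(z) = f(z)e^{-iωz}; for large |z| the factor e^{-iωz} decays in the lower half-plane when ω > 0 and in the upper half-plane when ω < 0.

Case ω > 0 (lower half-plane, clockwise contour ⇒ F(ω) = -2πi·ΣRes):
  Res_{z = - \frac{5 i}{2}} g(z) = - \frac{144 i e^{- \frac{5 \omega}{2}}}{455}
  Res_{z = - \frac{3 i}{4}} g(z) = \frac{96 i e^{- \frac{3 \omega}{4}}}{91}
  F(ω) = -2πi·ΣRes = - \frac{288 \pi e^{- \frac{5 \omega}{2}}}{455} + \frac{192 \pi e^{- \frac{3 \omega}{4}}}{91}

Case ω < 0 (upper half-plane, counterclockwise contour ⇒ F(ω) = +2πi·ΣRes):
  Res_{z = \frac{5 i}{2}} g(z) = \frac{144 i e^{\frac{5 \omega}{2}}}{455}
  Res_{z = \frac{3 i}{4}} g(z) = - \frac{96 i e^{\frac{3 \omega}{4}}}{91}
  F(ω) = 2πi·ΣRes = \frac{96 \pi \left(10 e^{\frac{3 \omega}{4}} - 3 e^{\frac{5 \omega}{2}}\right)}{455}

Both cases combine into a single formula in |ω|:

F(ω) = - \frac{288 \pi e^{- \frac{5 \left|{\omega}\right|}{2}}}{455} + \frac{192 \pi e^{- \frac{3 \left|{\omega}\right|}{4}}}{91}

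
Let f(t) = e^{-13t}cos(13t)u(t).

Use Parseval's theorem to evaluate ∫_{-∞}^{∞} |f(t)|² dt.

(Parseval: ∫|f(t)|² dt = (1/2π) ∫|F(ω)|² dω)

∫|f(t)|² dt = \frac{3}{104}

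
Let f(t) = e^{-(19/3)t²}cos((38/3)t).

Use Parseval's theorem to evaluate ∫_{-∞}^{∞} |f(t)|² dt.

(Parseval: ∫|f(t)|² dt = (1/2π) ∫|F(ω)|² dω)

∫|f(t)|² dt = \frac{\sqrt{114} \sqrt{\pi} \left(1 + e^{\frac{38}{3}}\right)}{76 e^{\frac{38}{3}}}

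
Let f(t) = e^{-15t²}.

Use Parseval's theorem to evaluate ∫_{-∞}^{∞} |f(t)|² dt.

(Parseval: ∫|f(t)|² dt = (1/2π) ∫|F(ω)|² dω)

∫|f(t)|² dt = \frac{\sqrt{30} \sqrt{\pi}}{30}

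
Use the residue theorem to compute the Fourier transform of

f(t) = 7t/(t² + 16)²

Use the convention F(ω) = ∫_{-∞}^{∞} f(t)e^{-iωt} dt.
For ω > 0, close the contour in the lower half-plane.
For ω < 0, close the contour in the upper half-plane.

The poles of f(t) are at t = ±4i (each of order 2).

Let g(z) = f(z)e^{-iωz}; for large |z| the factor e^{-iωz} decays in the lower half-plane when ω > 0 and in the upper half-plane when ω < 0.

Case ω > 0 (lower half-plane, clockwise contour ⇒ F(ω) = -2πi·ΣRes):
  Res_{z = - 4 i} g(z) = \frac{7 \omega e^{- 4 \omega}}{16} (pole of order 2)
  F(ω) = -2πi·ΣRes = - \frac{7 i \pi \omega e^{- 4 \omega}}{8}

Case ω < 0 (upper half-plane, counterclockwise contour ⇒ F(ω) = +2πi·ΣRes):
  Res_{z = 4 i} g(z) = - \frac{7 \omega e^{4 \omega}}{16} (pole of order 2)
  F(ω) = 2πi·ΣRes = - \frac{7 i \pi \omega e^{4 \omega}}{8}

Both cases combine into a single formula in |ω|:

F(ω) = - \frac{7 i \pi \omega e^{- 4 \left|{\omega}\right|}}{8}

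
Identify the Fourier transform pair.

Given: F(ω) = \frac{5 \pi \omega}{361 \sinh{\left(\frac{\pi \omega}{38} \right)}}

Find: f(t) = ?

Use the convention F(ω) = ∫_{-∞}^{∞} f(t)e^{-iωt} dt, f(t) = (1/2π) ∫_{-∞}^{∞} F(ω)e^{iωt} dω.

f(t) = \frac{5}{\cosh^{2}{\left(19 t \right)}}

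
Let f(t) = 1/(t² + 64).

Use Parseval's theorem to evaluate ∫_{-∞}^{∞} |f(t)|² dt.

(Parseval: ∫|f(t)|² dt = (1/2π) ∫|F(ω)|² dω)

∫|f(t)|² dt = \frac{\pi}{1024}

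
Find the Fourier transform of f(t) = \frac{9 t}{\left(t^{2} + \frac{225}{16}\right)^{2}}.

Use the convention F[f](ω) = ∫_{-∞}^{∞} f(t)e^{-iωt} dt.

F(ω) = - \frac{6 i \pi \omega e^{- \frac{15 \left|{\omega}\right|}{4}}}{5}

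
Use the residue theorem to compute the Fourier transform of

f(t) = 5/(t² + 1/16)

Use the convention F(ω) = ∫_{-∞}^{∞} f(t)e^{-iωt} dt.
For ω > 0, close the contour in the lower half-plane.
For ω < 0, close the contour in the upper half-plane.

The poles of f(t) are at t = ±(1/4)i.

Let g(z) = f(z)e^{-iωz}; for large |z| the factor e^{-iωz} decays in the lower half-plane when ω > 0 and in the upper half-plane when ω < 0.

Case ω > 0 (lower half-plane, clockwise contour ⇒ F(ω) = -2πi·ΣRes):
  Res_{z = - \frac{i}{4}} g(z) = 10 i e^{- \frac{\omega}{4}}
  F(ω) = -2πi·ΣRes = 20 \pi e^{- \frac{\omega}{4}}

Case ω < 0 (upper half-plane, counterclockwise contour ⇒ F(ω) = +2πi·ΣRes):
  Res_{z = \frac{i}{4}} g(z) = - 10 i e^{\frac{\omega}{4}}
  F(ω) = 2πi·ΣRes = 20 \pi e^{\frac{\omega}{4}}

Both cases combine into a single formula in |ω|:

F(ω) = 20 \pi e^{- \frac{\left|{\omega}\right|}{4}}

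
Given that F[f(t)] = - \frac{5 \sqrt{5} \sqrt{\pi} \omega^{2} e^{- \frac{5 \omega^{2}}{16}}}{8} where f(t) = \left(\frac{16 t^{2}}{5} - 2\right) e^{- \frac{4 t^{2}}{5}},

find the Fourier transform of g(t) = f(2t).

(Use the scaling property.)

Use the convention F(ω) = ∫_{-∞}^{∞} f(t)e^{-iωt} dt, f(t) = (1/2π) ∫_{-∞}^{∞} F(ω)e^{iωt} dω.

F[g](ω) = - \frac{5 \sqrt{5} \sqrt{\pi} \omega^{2} e^{- \frac{5 \omega^{2}}{64}}}{64}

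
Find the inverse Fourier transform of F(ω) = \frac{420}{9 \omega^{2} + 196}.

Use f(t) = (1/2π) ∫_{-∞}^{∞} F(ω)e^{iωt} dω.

f(t) = 5 e^{- \frac{14 \left|{t}\right|}{3}}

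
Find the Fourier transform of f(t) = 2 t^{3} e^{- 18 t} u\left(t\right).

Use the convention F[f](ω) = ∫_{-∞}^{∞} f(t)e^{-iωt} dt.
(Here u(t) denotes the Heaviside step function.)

F(ω) = \frac{12}{\left(i \omega + 18\right)^{4}}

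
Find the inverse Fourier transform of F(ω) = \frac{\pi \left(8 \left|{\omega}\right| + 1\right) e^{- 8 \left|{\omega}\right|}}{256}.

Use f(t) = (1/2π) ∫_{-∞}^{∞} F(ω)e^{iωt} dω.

f(t) = \frac{4}{\left(t^{2} + 64\right)^{2}}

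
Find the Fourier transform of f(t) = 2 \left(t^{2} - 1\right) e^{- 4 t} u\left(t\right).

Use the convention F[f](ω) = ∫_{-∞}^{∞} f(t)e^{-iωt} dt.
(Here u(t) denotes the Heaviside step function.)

F(ω) = \frac{2 \left(2 i \omega - \left(i \omega + 4\right)^{3} + 8\right)}{\left(i \omega + 4\right)^{4}}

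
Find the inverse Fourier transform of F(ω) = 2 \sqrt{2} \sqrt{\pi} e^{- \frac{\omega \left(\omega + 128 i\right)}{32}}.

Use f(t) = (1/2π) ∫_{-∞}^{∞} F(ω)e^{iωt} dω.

f(t) = 8 e^{- 8 \left(t - 4\right)^{2}}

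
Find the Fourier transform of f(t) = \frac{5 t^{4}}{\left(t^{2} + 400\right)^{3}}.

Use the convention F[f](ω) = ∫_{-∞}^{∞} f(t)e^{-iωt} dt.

F(ω) = \frac{\pi \left(400 \omega^{2} - 100 \left|{\omega}\right| + 3\right) e^{- 20 \left|{\omega}\right|}}{32}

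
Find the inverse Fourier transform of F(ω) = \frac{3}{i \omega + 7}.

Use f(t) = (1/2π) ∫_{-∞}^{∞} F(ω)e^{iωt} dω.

f(t) = 3 e^{- 7 t} u\left(t\right)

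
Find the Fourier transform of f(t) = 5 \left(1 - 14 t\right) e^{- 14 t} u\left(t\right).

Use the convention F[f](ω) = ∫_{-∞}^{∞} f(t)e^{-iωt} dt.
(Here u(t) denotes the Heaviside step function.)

F(ω) = \frac{5 i \omega}{- \omega^{2} + 28 i \omega + 196}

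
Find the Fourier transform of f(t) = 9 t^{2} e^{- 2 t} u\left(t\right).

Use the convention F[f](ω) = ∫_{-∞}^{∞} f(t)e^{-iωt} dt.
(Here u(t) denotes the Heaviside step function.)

F(ω) = \frac{18}{\left(i \omega + 2\right)^{3}}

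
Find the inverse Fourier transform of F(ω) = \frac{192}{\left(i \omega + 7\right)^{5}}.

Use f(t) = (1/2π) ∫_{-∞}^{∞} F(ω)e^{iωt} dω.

f(t) = 8 t^{4} e^{- 7 t} u\left(t\right)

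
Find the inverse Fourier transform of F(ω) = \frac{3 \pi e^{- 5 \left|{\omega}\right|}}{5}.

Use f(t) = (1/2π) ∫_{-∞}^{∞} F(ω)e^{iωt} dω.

f(t) = \frac{3}{t^{2} + 25}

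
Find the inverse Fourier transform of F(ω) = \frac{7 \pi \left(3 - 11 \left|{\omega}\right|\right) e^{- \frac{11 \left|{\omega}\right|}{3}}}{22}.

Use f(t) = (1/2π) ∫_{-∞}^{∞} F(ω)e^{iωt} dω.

f(t) = \frac{7 t^{2}}{\left(t^{2} + \frac{121}{9}\right)^{2}}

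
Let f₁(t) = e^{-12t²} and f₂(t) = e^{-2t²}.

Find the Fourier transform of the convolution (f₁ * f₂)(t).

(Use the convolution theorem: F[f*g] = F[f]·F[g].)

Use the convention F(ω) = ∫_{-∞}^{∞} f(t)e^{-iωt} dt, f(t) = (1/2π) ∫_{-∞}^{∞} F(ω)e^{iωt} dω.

F[f₁*f₂](ω) = \frac{\sqrt{6} \pi e^{- \frac{7 \omega^{2}}{48}}}{12}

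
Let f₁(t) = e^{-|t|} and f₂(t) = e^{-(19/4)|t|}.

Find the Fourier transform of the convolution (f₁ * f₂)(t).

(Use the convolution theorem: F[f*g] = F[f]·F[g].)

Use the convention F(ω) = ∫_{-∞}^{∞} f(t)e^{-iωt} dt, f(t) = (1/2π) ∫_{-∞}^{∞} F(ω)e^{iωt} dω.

F[f₁*f₂](ω) = \frac{304}{\left(\omega^{2} + 1\right) \left(16 \omega^{2} + 361\right)}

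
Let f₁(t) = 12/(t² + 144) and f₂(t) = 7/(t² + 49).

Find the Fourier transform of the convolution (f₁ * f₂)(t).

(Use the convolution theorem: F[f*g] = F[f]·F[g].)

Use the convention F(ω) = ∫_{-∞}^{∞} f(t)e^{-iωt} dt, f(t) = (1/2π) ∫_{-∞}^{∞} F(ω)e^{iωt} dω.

F[f₁*f₂](ω) = \pi^{2} e^{- 19 \left|{\omega}\right|}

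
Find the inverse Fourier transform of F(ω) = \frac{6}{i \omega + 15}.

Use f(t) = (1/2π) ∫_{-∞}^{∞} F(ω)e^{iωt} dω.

f(t) = 6 e^{- 15 t} u\left(t\right)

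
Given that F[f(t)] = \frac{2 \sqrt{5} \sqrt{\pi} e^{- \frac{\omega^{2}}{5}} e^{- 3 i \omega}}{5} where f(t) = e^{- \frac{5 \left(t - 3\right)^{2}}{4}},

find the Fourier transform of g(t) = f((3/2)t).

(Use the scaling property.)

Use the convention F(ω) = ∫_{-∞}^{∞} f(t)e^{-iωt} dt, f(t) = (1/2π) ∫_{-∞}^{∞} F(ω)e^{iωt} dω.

F[g](ω) = \frac{4 \sqrt{5} \sqrt{\pi} e^{- 2 \omega \left(\frac{2 \omega}{45} + i\right)}}{15}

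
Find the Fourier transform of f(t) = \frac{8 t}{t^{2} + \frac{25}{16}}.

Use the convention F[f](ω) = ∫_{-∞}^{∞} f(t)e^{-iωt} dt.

F(ω) = - 8 i \pi e^{- \frac{5 \left|{\omega}\right|}{4}} \operatorname{sign}{\left(\omega \right)}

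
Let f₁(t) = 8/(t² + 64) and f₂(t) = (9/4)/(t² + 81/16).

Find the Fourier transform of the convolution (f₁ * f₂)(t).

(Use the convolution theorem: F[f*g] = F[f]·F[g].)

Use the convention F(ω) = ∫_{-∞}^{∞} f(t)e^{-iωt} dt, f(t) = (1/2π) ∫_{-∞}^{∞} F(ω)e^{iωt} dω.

F[f₁*f₂](ω) = \pi^{2} e^{- \frac{41 \left|{\omega}\right|}{4}}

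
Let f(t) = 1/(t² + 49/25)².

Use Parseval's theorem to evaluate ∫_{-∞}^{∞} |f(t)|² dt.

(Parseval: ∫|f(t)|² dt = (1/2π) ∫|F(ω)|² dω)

∫|f(t)|² dt = \frac{390625 \pi}{13176688}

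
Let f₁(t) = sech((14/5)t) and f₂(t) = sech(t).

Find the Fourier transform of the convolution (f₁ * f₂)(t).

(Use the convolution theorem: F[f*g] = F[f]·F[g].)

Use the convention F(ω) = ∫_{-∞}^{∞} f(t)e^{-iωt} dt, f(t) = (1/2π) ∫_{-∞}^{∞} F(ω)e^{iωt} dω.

F[f₁*f₂](ω) = \frac{5 \pi^{2}}{14 \cosh{\left(\frac{5 \pi \omega}{28} \right)} \cosh{\left(\frac{\pi \omega}{2} \right)}}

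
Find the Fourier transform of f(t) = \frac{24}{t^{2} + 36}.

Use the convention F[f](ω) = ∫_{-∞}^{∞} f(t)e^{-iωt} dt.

F(ω) = 4 \pi e^{- 6 \left|{\omega}\right|}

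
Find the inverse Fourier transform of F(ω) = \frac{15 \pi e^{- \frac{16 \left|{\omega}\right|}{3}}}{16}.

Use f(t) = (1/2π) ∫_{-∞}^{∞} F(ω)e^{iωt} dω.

f(t) = \frac{5}{t^{2} + \frac{256}{9}}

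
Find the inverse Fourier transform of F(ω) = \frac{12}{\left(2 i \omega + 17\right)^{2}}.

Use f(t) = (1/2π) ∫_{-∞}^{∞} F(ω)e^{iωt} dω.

f(t) = 3 t e^{- \frac{17 t}{2}} u\left(t\right)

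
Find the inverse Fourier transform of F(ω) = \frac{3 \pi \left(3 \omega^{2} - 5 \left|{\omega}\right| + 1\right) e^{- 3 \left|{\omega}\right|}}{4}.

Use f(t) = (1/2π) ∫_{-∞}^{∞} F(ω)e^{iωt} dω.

f(t) = \frac{6 t^{4}}{\left(t^{2} + 9\right)^{3}}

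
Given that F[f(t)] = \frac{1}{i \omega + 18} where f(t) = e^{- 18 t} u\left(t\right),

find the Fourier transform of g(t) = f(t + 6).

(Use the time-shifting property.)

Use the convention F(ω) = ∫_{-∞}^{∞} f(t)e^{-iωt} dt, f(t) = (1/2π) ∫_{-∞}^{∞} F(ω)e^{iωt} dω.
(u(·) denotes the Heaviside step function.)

F[g](ω) = \frac{e^{6 i \omega}}{i \omega + 18}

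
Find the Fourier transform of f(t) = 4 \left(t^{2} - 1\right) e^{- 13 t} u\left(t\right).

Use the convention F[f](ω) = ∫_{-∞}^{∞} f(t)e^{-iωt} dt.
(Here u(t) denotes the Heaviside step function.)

F(ω) = \frac{4 \left(2 i \omega - \left(i \omega + 13\right)^{3} + 26\right)}{\left(i \omega + 13\right)^{4}}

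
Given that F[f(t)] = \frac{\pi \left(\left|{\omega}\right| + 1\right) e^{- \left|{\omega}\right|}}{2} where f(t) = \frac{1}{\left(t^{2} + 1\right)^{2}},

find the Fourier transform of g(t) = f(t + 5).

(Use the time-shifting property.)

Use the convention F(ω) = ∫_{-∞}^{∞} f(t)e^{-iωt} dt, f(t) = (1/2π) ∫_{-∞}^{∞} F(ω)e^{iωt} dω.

F[g](ω) = \frac{\pi \left(\left|{\omega}\right| + 1\right) e^{5 i \omega - \left|{\omega}\right|}}{2}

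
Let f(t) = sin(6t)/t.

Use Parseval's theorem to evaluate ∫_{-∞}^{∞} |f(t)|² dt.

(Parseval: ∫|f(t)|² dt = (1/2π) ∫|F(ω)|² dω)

∫|f(t)|² dt = 6 \pi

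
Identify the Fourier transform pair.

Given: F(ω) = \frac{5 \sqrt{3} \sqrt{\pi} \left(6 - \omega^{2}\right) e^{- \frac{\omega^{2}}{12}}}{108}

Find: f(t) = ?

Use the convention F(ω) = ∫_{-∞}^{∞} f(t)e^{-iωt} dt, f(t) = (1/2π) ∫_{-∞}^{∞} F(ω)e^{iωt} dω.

f(t) = 5 t^{2} e^{- 3 t^{2}}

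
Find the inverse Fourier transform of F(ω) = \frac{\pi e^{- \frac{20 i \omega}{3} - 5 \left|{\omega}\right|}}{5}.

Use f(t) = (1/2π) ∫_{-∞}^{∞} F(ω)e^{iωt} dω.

f(t) = \frac{1}{\left(t - \frac{20}{3}\right)^{2} + 25}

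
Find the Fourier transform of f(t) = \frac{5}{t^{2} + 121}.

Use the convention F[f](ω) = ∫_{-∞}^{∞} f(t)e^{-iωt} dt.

F(ω) = \frac{5 \pi e^{- 11 \left|{\omega}\right|}}{11}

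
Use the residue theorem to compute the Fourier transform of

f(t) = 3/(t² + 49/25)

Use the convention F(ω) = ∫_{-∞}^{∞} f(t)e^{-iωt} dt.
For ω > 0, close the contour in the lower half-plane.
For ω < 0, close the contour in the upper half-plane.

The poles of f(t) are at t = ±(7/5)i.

Let g(z) = f(z)e^{-iωz}; for large |z| the factor e^{-iωz} decays in the lower half-plane when ω > 0 and in the upper half-plane when ω < 0.

Case ω > 0 (lower half-plane, clockwise contour ⇒ F(ω) = -2πi·ΣRes):
  Res_{z = - \frac{7 i}{5}} g(z) = \frac{15 i e^{- \frac{7 \omega}{5}}}{14}
  F(ω) = -2πi·ΣRes = \frac{15 \pi e^{- \frac{7 \omega}{5}}}{7}

Case ω < 0 (upper half-plane, counterclockwise contour ⇒ F(ω) = +2πi·ΣRes):
  Res_{z = \frac{7 i}{5}} g(z) = - \frac{15 i e^{\frac{7 \omega}{5}}}{14}
  F(ω) = 2πi·ΣRes = \frac{15 \pi e^{\frac{7 \omega}{5}}}{7}

Both cases combine into a single formula in |ω|:

F(ω) = \frac{15 \pi e^{- \frac{7 \left|{\omega}\right|}{5}}}{7}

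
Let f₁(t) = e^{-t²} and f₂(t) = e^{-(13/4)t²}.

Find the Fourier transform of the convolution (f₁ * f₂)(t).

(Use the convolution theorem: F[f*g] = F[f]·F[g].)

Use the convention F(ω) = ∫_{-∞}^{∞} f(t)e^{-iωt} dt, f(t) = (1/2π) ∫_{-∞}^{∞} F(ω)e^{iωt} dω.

F[f₁*f₂](ω) = \frac{2 \sqrt{13} \pi e^{- \frac{17 \omega^{2}}{52}}}{13}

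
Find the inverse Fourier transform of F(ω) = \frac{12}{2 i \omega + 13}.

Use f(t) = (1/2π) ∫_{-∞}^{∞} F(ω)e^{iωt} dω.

f(t) = 6 e^{- \frac{13 t}{2}} u\left(t\right)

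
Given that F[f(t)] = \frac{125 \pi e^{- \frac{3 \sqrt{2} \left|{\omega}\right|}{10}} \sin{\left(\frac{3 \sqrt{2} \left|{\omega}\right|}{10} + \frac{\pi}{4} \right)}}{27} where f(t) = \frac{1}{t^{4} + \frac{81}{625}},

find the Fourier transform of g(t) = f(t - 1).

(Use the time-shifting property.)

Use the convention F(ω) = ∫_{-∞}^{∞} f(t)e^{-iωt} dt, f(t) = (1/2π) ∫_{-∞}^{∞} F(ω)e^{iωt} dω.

F[g](ω) = \frac{125 \pi e^{- i \omega - \frac{3 \sqrt{2} \left|{\omega}\right|}{10}} \sin{\left(\frac{3 \sqrt{2} \left|{\omega}\right|}{10} + \frac{\pi}{4} \right)}}{27}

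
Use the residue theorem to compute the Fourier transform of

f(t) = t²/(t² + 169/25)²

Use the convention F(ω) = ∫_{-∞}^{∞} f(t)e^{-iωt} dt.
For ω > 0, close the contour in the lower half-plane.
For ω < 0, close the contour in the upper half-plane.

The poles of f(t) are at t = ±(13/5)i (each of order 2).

Let g(z) = f(z)e^{-iωz}; for large |z| the factor e^{-iωz} decays in the lower half-plane when ω > 0 and in the upper half-plane when ω < 0.

Case ω > 0 (lower half-plane, clockwise contour ⇒ F(ω) = -2πi·ΣRes):
  Res_{z = - \frac{13 i}{5}} g(z) = \frac{i \left(5 - 13 \omega\right) e^{- \frac{13 \omega}{5}}}{52} (pole of order 2)
  F(ω) = -2πi·ΣRes = \frac{\pi \left(5 - 13 \omega\right) e^{- \frac{13 \omega}{5}}}{26}

Case ω < 0 (upper half-plane, counterclockwise contour ⇒ F(ω) = +2πi·ΣRes):
  Res_{z = \frac{13 i}{5}} g(z) = \frac{i \left(- 13 \omega - 5\right) e^{\frac{13 \omega}{5}}}{52} (pole of order 2)
  F(ω) = 2πi·ΣRes = \frac{\pi \left(13 \omega + 5\right) e^{\frac{13 \omega}{5}}}{26}

Both cases combine into a single formula in |ω|:

F(ω) = \frac{\pi \left(5 - 13 \left|{\omega}\right|\right) e^{- \frac{13 \left|{\omega}\right|}{5}}}{26}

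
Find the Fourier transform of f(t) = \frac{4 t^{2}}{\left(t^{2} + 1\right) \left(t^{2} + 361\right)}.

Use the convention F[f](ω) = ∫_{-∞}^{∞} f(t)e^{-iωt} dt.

F(ω) = \frac{\pi \left(19 - e^{18 \left|{\omega}\right|}\right) e^{- 19 \left|{\omega}\right|}}{90}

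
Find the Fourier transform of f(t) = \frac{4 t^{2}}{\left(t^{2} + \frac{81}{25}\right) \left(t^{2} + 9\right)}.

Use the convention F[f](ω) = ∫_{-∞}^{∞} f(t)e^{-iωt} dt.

F(ω) = \frac{25 \pi e^{- 3 \left|{\omega}\right|}}{12} - \frac{5 \pi e^{- \frac{9 \left|{\omega}\right|}{5}}}{4}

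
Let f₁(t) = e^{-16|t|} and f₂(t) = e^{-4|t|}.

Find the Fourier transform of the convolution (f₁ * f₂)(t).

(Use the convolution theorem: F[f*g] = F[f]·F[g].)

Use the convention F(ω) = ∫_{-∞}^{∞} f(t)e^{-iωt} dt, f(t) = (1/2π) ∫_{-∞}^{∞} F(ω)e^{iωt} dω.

F[f₁*f₂](ω) = \frac{256}{\left(\omega^{2} + 16\right) \left(\omega^{2} + 256\right)}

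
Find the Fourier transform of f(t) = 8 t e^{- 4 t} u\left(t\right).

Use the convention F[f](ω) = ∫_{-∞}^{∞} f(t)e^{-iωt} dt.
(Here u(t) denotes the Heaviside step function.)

F(ω) = \frac{8}{\left(i \omega + 4\right)^{2}}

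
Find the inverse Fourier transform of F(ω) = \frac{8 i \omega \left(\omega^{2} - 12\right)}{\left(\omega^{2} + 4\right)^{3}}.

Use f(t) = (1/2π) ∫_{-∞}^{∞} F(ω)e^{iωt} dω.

f(t) = 2 t e^{- 2 \left|{t}\right|} \left|{t}\right|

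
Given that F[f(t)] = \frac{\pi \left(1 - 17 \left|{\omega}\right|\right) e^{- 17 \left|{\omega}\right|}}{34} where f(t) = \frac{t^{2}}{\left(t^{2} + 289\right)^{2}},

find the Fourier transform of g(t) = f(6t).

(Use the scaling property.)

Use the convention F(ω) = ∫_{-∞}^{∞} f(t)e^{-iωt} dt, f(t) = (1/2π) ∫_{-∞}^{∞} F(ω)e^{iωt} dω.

F[g](ω) = \frac{\pi \left(6 - 17 \left|{\omega}\right|\right) e^{- \frac{17 \left|{\omega}\right|}{6}}}{1224}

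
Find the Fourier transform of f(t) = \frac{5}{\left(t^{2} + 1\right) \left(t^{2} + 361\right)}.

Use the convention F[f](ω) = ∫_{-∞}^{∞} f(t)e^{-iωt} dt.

F(ω) = \frac{\pi e^{- \left|{\omega}\right|}}{72} - \frac{\pi e^{- 19 \left|{\omega}\right|}}{1368}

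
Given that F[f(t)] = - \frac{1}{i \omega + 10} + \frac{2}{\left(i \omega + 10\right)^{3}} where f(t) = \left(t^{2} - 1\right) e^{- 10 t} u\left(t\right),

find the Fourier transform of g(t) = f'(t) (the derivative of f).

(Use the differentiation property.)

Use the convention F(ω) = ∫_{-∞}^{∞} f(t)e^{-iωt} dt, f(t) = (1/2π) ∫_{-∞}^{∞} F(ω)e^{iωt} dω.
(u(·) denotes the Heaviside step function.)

F[g](ω) = \frac{i \omega \left(2 i \omega - \left(i \omega + 10\right)^{3} + 20\right)}{\left(i \omega + 10\right)^{4}}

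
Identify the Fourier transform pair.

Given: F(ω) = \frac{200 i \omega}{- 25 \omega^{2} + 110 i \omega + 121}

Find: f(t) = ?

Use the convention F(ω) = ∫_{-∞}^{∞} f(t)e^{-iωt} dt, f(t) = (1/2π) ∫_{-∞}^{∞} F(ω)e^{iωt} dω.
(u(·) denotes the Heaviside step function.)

f(t) = 8 \left(1 - \frac{11 t}{5}\right) e^{- \frac{11 t}{5}} u\left(t\right)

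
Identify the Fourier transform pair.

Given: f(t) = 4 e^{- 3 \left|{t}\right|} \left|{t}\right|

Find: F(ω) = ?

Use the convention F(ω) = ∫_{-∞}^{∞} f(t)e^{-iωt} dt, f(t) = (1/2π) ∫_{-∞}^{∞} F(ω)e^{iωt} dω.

F(ω) = \frac{8 \left(9 - \omega^{2}\right)}{\left(\omega^{2} + 9\right)^{2}}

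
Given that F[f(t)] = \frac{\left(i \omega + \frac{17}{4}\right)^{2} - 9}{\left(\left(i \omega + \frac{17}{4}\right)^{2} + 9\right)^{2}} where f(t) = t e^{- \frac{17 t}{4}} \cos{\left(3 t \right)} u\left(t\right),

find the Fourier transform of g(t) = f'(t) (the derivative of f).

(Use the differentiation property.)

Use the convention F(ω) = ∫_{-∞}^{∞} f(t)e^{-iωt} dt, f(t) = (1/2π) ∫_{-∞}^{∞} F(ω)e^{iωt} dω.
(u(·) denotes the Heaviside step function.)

F[g](ω) = \frac{16 i \omega \left(\left(4 i \omega + 17\right)^{2} - 144\right)}{\left(\left(4 i \omega + 17\right)^{2} + 144\right)^{2}}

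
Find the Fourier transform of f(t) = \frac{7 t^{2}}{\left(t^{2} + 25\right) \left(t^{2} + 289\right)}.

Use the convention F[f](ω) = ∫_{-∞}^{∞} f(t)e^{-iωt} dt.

F(ω) = \frac{7 \pi \left(17 - 5 e^{12 \left|{\omega}\right|}\right) e^{- 17 \left|{\omega}\right|}}{264}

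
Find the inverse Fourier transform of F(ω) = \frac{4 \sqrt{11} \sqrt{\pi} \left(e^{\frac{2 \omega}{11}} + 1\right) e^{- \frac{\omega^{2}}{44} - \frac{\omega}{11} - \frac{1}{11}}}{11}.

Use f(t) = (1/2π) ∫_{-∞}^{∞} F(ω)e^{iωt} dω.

f(t) = 8 e^{- 11 t^{2}} \cos{\left(2 t \right)}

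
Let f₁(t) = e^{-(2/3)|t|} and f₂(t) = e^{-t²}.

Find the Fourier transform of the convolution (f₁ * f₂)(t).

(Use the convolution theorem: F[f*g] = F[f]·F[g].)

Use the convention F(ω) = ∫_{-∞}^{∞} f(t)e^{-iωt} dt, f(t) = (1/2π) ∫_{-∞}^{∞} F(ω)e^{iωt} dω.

F[f₁*f₂](ω) = \frac{12 \sqrt{\pi} e^{- \frac{\omega^{2}}{4}}}{9 \omega^{2} + 4}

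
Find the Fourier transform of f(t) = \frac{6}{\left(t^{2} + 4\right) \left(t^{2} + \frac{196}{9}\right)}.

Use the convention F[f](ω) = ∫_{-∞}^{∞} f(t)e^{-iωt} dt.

F(ω) = \frac{27 \pi e^{- 2 \left|{\omega}\right|}}{160} - \frac{81 \pi e^{- \frac{14 \left|{\omega}\right|}{3}}}{1120}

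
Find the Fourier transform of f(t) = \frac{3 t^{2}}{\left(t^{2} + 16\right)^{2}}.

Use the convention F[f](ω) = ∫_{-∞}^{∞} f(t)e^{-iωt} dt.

F(ω) = \frac{3 \pi \left(1 - 4 \left|{\omega}\right|\right) e^{- 4 \left|{\omega}\right|}}{8}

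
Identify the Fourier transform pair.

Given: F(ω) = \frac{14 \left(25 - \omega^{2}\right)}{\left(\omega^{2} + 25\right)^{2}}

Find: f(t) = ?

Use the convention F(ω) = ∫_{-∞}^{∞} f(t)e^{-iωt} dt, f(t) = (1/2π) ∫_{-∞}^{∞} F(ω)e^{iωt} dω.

f(t) = 7 e^{- 5 \left|{t}\right|} \left|{t}\right|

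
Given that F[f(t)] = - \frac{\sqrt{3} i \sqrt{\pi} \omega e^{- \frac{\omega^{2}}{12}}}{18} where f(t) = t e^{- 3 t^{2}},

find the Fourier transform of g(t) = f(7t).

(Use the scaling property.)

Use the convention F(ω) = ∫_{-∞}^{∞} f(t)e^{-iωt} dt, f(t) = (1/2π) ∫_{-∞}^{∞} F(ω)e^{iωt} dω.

F[g](ω) = - \frac{\sqrt{3} i \sqrt{\pi} \omega e^{- \frac{\omega^{2}}{588}}}{882}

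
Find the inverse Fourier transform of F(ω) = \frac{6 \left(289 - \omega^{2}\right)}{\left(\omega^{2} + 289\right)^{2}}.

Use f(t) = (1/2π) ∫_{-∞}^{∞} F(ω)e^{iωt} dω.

f(t) = 3 e^{- 17 \left|{t}\right|} \left|{t}\right|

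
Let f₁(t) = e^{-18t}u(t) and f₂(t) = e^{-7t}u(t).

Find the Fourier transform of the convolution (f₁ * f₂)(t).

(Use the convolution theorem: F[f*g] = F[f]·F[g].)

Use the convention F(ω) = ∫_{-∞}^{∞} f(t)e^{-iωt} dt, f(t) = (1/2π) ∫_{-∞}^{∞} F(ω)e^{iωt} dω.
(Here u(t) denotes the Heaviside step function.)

F[f₁*f₂](ω) = \frac{1}{\left(i \omega + 7\right) \left(i \omega + 18\right)}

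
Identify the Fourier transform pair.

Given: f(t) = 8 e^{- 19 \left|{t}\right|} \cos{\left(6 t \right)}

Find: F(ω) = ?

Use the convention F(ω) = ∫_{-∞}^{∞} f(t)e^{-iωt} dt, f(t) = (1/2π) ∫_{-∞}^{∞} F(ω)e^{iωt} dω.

F(ω) = \frac{304 \left(\omega^{2} + 397\right)}{\omega^{4} + 650 \omega^{2} + 157609}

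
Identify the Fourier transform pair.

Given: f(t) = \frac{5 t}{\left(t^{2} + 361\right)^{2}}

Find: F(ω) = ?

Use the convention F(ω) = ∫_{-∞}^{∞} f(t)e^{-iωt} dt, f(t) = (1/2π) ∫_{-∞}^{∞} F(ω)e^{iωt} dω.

F(ω) = - \frac{5 i \pi \omega e^{- 19 \left|{\omega}\right|}}{38}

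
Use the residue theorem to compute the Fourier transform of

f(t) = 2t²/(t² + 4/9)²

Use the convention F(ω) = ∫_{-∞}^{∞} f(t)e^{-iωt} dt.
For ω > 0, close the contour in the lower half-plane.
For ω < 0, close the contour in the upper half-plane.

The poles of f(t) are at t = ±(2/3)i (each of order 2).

Let g(z) = f(z)e^{-iωz}; for large |z| the factor e^{-iωz} decays in the lower half-plane when ω > 0 and in the upper half-plane when ω < 0.

Case ω > 0 (lower half-plane, clockwise contour ⇒ F(ω) = -2πi·ΣRes):
  Res_{z = - \frac{2 i}{3}} g(z) = \frac{i \left(3 - 2 \omega\right) e^{- \frac{2 \omega}{3}}}{4} (pole of order 2)
  F(ω) = -2πi·ΣRes = \frac{\pi \left(3 - 2 \omega\right) e^{- \frac{2 \omega}{3}}}{2}

Case ω < 0 (upper half-plane, counterclockwise contour ⇒ F(ω) = +2πi·ΣRes):
  Res_{z = \frac{2 i}{3}} g(z) = \frac{i \left(- 2 \omega - 3\right) e^{\frac{2 \omega}{3}}}{4} (pole of order 2)
  F(ω) = 2πi·ΣRes = \frac{\pi \left(2 \omega + 3\right) e^{\frac{2 \omega}{3}}}{2}

Both cases combine into a single formula in |ω|:

F(ω) = \frac{\pi \left(3 - 2 \left|{\omega}\right|\right) e^{- \frac{2 \left|{\omega}\right|}{3}}}{2}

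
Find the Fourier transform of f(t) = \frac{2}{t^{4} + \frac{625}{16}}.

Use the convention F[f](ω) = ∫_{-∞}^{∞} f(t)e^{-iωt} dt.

F(ω) = \frac{16 \pi e^{- \frac{5 \sqrt{2} \left|{\omega}\right|}{4}} \sin{\left(\frac{5 \sqrt{2} \left|{\omega}\right|}{4} + \frac{\pi}{4} \right)}}{125}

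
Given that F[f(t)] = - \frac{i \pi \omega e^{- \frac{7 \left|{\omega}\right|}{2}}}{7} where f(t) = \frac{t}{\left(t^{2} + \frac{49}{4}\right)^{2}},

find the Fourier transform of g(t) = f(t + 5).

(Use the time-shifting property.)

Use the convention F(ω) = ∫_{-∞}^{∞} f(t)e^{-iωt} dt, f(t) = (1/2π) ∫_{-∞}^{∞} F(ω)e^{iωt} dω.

F[g](ω) = - \frac{i \pi \omega e^{5 i \omega - \frac{7 \left|{\omega}\right|}{2}}}{7}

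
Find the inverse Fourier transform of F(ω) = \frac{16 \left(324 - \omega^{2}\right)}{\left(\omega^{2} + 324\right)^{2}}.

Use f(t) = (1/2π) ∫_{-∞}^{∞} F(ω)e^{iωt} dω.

f(t) = 8 e^{- 18 \left|{t}\right|} \left|{t}\right|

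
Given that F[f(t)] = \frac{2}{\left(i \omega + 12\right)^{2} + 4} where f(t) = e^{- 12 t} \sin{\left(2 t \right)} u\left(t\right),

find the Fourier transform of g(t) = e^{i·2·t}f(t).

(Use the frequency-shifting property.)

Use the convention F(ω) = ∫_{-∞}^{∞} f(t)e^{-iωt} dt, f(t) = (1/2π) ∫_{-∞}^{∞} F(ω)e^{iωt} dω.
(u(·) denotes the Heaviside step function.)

F[g](ω) = \frac{2}{\left(i \left(\omega - 2\right) + 12\right)^{2} + 4}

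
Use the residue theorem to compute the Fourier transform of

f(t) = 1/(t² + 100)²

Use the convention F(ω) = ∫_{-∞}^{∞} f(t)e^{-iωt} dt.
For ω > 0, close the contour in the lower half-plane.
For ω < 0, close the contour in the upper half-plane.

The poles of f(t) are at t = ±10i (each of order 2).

Let g(z) = f(z)e^{-iωz}; for large |z| the factor e^{-iωz} decays in the lower half-plane when ω > 0 and in the upper half-plane when ω < 0.

Case ω > 0 (lower half-plane, clockwise contour ⇒ F(ω) = -2πi·ΣRes):
  Res_{z = - 10 i} g(z) = \frac{i \left(10 \omega + 1\right) e^{- 10 \omega}}{4000} (pole of order 2)
  F(ω) = -2πi·ΣRes = \frac{\pi \left(10 \omega + 1\right) e^{- 10 \omega}}{2000}

Case ω < 0 (upper half-plane, counterclockwise contour ⇒ F(ω) = +2πi·ΣRes):
  Res_{z = 10 i} g(z) = \frac{i \left(10 \omega - 1\right) e^{10 \omega}}{4000} (pole of order 2)
  F(ω) = 2πi·ΣRes = \frac{\pi \left(1 - 10 \omega\right) e^{10 \omega}}{2000}

Both cases combine into a single formula in |ω|:

F(ω) = \frac{\pi \left(10 \left|{\omega}\right| + 1\right) e^{- 10 \left|{\omega}\right|}}{2000}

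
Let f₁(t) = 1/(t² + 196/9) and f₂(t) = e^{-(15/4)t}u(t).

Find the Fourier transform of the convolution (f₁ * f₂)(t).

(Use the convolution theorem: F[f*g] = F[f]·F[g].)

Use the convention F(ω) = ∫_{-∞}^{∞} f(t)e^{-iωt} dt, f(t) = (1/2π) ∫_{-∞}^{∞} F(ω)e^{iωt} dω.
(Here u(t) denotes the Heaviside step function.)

F[f₁*f₂](ω) = \frac{6 \pi e^{- \frac{14 \left|{\omega}\right|}{3}}}{7 \left(4 i \omega + 15\right)}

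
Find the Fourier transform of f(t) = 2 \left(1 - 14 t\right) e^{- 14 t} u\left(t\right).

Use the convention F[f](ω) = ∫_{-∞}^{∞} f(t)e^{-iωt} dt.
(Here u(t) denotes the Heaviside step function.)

F(ω) = \frac{2 i \omega}{- \omega^{2} + 28 i \omega + 196}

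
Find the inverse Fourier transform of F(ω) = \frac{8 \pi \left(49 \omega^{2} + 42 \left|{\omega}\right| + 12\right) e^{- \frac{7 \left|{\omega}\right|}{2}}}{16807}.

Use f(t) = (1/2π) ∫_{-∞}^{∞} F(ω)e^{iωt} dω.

f(t) = \frac{8}{\left(t^{2} + \frac{49}{4}\right)^{3}}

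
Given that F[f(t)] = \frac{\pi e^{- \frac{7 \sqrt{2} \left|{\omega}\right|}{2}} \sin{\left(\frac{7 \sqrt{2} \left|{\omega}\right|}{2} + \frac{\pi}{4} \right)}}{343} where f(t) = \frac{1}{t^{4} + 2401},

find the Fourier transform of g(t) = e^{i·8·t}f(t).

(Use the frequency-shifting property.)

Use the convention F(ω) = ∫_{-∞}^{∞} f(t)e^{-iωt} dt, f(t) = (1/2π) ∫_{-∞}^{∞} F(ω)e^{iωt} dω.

F[g](ω) = \frac{\pi e^{- \frac{7 \sqrt{2} \left|{\omega - 8}\right|}{2}} \sin{\left(\frac{7 \sqrt{2} \left|{\omega - 8}\right|}{2} + \frac{\pi}{4} \right)}}{343}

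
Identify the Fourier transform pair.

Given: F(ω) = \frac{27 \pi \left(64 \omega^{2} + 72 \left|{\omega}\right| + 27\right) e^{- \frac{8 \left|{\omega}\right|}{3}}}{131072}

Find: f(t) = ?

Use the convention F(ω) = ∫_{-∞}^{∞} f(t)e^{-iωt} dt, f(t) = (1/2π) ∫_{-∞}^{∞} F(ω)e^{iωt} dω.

f(t) = \frac{2}{\left(t^{2} + \frac{64}{9}\right)^{3}}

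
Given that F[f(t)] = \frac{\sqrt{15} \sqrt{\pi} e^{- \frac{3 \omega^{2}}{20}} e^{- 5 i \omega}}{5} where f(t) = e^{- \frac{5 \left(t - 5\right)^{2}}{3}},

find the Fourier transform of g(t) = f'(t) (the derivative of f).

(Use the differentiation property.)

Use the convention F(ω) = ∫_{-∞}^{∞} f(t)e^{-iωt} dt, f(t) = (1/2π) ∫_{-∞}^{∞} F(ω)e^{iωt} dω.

F[g](ω) = \frac{\sqrt{15} i \sqrt{\pi} \omega e^{- \frac{\omega \left(3 \omega + 100 i\right)}{20}}}{5}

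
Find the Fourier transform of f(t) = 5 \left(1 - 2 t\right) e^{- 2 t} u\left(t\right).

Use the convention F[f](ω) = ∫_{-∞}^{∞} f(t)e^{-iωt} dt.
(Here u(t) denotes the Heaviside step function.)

F(ω) = \frac{5 i \omega}{- \omega^{2} + 4 i \omega + 4}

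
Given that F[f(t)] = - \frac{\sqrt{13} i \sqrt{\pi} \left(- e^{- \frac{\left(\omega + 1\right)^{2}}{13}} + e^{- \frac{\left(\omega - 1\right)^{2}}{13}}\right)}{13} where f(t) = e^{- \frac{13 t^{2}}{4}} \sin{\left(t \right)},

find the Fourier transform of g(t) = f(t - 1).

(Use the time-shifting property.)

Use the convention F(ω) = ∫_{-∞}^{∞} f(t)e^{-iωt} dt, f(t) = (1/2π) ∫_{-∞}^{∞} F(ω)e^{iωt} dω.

F[g](ω) = \frac{\sqrt{13} i \sqrt{\pi} \left(1 - e^{\frac{4 \omega}{13}}\right) e^{- \frac{\omega^{2}}{13} - \frac{2 \omega}{13} - i \omega - \frac{1}{13}}}{13}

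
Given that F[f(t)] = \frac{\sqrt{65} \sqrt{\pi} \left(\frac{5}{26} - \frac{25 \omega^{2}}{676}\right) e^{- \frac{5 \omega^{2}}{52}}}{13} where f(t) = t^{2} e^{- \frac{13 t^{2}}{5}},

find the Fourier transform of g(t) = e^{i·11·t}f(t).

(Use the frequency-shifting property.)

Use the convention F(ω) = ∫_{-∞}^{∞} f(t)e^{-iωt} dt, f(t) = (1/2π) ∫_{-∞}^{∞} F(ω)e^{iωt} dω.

F[g](ω) = \frac{5 \sqrt{65} \sqrt{\pi} \left(26 - 5 \left(\omega - 11\right)^{2}\right) e^{- \frac{5 \left(\omega - 11\right)^{2}}{52}}}{8788}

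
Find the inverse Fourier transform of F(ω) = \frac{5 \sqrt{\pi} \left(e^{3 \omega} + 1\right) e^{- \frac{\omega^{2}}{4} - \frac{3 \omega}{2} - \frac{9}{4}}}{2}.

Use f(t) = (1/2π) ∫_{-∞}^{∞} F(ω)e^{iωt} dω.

f(t) = 5 e^{- t^{2}} \cos{\left(3 t \right)}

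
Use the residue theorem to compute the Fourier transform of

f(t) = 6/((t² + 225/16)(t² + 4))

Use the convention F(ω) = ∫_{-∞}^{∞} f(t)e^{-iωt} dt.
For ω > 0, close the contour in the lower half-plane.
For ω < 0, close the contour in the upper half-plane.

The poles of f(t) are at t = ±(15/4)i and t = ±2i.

Let g(z) = f(z)e^{-iωz}; for large |z| the factor e^{-iωz} decays in the lower half-plane when ω > 0 and in the upper half-plane when ω < 0.

Case ω > 0 (lower half-plane, clockwise contour ⇒ F(ω) = -2πi·ΣRes):
  Res_{z = - \frac{15 i}{4}} g(z) = - \frac{64 i e^{- \frac{15 \omega}{4}}}{805}
  Res_{z = - 2 i} g(z) = \frac{24 i e^{- 2 \omega}}{161}
  F(ω) = -2πi·ΣRes = \frac{48 \pi e^{- 2 \omega}}{161} - \frac{128 \pi e^{- \frac{15 \omega}{4}}}{805}

Case ω < 0 (upper half-plane, counterclockwise contour ⇒ F(ω) = +2πi·ΣRes):
  Res_{z = \frac{15 i}{4}} g(z) = \frac{64 i e^{\frac{15 \omega}{4}}}{805}
  Res_{z = 2 i} g(z) = - \frac{24 i e^{2 \omega}}{161}
  F(ω) = 2πi·ΣRes = \frac{16 \pi \left(- 8 e^{\frac{15 \omega}{4}} + 15 e^{2 \omega}\right)}{805}

Both cases combine into a single formula in |ω|:

F(ω) = \frac{48 \pi e^{- 2 \left|{\omega}\right|}}{161} - \frac{128 \pi e^{- \frac{15 \left|{\omega}\right|}{4}}}{805}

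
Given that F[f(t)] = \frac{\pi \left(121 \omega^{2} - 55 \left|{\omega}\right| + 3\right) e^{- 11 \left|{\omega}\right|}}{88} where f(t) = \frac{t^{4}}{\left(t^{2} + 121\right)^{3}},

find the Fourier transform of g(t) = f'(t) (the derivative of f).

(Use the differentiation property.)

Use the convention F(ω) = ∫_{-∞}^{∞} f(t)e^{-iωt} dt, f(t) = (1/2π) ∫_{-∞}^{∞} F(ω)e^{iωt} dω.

F[g](ω) = \frac{i \pi \omega \left(121 \omega^{2} - 55 \left|{\omega}\right| + 3\right) e^{- 11 \left|{\omega}\right|}}{88}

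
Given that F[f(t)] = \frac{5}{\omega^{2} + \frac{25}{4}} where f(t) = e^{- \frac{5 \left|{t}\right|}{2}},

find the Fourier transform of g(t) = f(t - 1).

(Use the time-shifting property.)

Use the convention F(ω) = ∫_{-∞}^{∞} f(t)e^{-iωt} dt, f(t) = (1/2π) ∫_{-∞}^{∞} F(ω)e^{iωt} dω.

F[g](ω) = \frac{20 e^{- i \omega}}{4 \omega^{2} + 25}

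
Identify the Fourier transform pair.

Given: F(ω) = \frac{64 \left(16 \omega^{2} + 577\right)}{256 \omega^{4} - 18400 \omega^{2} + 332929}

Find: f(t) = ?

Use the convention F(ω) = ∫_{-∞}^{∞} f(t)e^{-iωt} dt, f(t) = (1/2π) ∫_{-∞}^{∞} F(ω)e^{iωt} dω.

f(t) = 8 e^{- \frac{\left|{t}\right|}{4}} \cos{\left(6 t \right)}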